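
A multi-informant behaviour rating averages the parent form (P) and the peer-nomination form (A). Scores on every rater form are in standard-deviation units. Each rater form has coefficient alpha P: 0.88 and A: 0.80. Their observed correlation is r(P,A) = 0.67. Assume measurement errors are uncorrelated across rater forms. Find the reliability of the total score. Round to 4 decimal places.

Var(P+A) = 2 + 2·[0.67] = 2 + 1.34 = 3.34.
Because errors are independent across components, Cov(Tᵢ,Tⱼ) = Cov(Xᵢ,Xⱼ); the off-diagonal part of the true-score variance is the same as above.
True-score variance = [0.88 + 0.80] + 1.34 = 1.68 + 1.34 = 3.02.
Reliability = 3.02 / 3.34 = 0.9042.

0.9042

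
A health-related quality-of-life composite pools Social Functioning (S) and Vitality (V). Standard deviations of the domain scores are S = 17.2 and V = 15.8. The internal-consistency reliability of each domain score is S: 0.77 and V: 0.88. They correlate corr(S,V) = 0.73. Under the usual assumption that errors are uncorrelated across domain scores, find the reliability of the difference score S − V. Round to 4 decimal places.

0.3410

Var(S−V) = 17.2² + 15.8² − 2·17.2·15.8·0.73 = 545.48 − 396.77 = 148.71.
With uncorrelated errors the cross-covariances are all true-score covariance, so they carry over unchanged; only the diagonal terms shrink to ρᵢσᵢ².
True-score variance = [17.2²·0.77 + 15.8²·0.88] − 396.77 = 447.48 − 396.77 = 50.7104.
Reliability = 50.7104 / 148.71 = 0.3410.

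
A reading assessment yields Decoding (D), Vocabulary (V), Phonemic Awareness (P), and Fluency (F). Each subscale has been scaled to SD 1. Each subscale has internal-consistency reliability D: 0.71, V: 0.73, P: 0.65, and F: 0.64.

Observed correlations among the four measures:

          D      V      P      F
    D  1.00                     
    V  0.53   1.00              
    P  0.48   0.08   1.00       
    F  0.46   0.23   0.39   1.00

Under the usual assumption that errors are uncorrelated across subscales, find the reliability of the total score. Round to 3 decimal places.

0.848

Var(D+V+P+F) = 4 + 2·[0.53 + 0.48 + 0.46 + 0.08 + 0.23 + 0.39] = 4 + 4.34 = 8.34.
Because errors are independent across components, Cov(Tᵢ,Tⱼ) = Cov(Xᵢ,Xⱼ); the off-diagonal part of the true-score variance is the same as above.
True-score variance = [0.71 + 0.73 + 0.65 + 0.64] + 4.34 = 2.73 + 4.34 = 7.07.
Reliability = 7.07 / 8.34 = 0.848.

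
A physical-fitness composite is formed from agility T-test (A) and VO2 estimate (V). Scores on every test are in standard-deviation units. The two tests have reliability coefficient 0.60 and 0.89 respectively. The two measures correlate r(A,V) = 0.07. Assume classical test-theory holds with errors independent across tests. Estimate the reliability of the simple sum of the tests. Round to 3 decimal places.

0.762

Var(A+V) = 2 + 2·[0.07] = 2 + 0.14 = 2.14.
Under uncorrelated errors the observed covariances equal the true-score covariances, so only the own-variance terms attenuate.
True-score variance = [0.60 + 0.89] + 0.14 = 1.49 + 0.14 = 1.63.
Reliability = 1.63 / 2.14 = 0.762.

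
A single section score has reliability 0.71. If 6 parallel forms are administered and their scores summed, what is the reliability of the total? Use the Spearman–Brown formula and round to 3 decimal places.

0.936

ρ_k = kρ / (1 + (k−1)ρ) = 6·0.71 / (1 + 5·0.71) = 4.260 / 4.550 = 0.936.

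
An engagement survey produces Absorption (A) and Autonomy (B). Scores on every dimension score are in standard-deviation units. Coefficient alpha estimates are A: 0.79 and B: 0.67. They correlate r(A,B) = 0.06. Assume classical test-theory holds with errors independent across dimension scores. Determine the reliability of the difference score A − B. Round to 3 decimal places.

Var(A−B) = 1 + 1 − 2·0.06 = 2 − 0.12 = 1.88.
Under uncorrelated errors the observed covariances equal the true-score covariances, so only the own-variance terms attenuate.
True-score variance = [0.79 + 0.67] − 0.12 = 1.46 − 0.12 = 1.34.
Reliability = 1.34 / 1.88 = 0.713.

0.713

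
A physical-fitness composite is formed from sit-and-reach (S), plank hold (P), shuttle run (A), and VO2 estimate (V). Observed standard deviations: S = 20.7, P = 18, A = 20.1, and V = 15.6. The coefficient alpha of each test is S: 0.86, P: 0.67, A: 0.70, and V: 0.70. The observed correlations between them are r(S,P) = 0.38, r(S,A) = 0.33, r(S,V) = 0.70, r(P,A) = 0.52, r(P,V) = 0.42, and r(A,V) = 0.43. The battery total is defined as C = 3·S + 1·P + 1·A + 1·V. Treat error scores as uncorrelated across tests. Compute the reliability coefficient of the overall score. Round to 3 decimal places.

Var(C) = 3²·20.7² + 18² + 20.1² + 15.6² + 2·[3·20.7·18·0.38 + 3·20.7·20.1·0.33 + 3·20.7·15.6·0.70 + 18·20.1·0.52 + 18·15.6·0.42 + 20.1·15.6·0.43] = 4827.78 + 3911.42 = 8739.2.
Under uncorrelated errors the observed covariances equal the true-score covariances, so only the own-variance terms attenuate.
True-score variance = [3²·20.7²·0.86 + 18²·0.67 + 20.1²·0.70 + 15.6²·0.70] + 3911.42 = 3986.75 + 3911.42 = 7898.17.
Reliability = 7898.17 / 8739.2 = 0.904.

0.904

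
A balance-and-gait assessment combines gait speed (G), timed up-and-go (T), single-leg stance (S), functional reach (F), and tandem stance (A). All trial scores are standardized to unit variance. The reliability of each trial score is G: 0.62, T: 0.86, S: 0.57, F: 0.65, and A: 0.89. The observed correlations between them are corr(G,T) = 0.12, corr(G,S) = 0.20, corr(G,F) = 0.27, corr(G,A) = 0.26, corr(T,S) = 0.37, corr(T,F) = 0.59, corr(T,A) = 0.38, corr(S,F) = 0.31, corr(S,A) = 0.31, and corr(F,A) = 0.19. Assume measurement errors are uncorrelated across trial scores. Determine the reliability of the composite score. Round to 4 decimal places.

Var(G+T+S+F+A) = 5 + 2·[0.12 + 0.20 + 0.27 + 0.26 + 0.37 + 0.59 + 0.38 + 0.31 + 0.31 + 0.19] = 5 + 6 = 11.
Because errors are independent across components, Cov(Tᵢ,Tⱼ) = Cov(Xᵢ,Xⱼ); the off-diagonal part of the true-score variance is the same as above.
True-score variance = [0.62 + 0.86 + 0.57 + 0.65 + 0.89] + 6 = 3.59 + 6 = 9.59.
Reliability = 9.59 / 11 = 0.8718.

0.8718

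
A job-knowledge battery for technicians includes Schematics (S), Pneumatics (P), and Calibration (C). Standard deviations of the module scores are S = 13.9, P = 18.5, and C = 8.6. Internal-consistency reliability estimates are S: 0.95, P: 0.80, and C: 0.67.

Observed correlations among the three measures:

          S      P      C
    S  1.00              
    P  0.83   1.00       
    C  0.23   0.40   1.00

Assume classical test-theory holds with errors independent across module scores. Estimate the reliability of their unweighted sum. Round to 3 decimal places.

Var(S+P+C) = 13.9² + 18.5² + 8.6² + 2·[13.9·18.5·0.83 + 13.9·8.6·0.23 + 18.5·8.6·0.40] = 609.42 + 609.137 = 1218.56.
Because errors are independent across components, Cov(Tᵢ,Tⱼ) = Cov(Xᵢ,Xⱼ); the off-diagonal part of the true-score variance is the same as above.
True-score variance = [13.9²·0.95 + 18.5²·0.80 + 8.6²·0.67] + 609.137 = 506.903 + 609.137 = 1116.04.
Reliability = 1116.04 / 1218.56 = 0.916.

0.916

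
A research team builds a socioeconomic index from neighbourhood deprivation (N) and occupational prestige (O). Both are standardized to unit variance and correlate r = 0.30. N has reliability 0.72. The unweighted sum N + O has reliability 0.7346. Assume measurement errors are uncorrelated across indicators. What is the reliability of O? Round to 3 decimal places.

Var(N+O) = 2 + 2·0.30 = 2.600.
True-score variance = ρ_N + ρ_O + 2·0.30, so 0.7346 = (0.72 + ρ_O + 0.60) / 2.600.
ρ_O = 0.7346·2.600 − 0.72 − 0.60 = 0.590.

0.590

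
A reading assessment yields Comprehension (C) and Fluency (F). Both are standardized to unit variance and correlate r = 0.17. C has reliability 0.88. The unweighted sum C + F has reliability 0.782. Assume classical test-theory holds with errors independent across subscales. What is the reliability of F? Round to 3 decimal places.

0.610

Var(C+F) = 2 + 2·0.17 = 2.340.
True-score variance = ρ_C + ρ_F + 2·0.17, so 0.782 = (0.88 + ρ_F + 0.34) / 2.340.
ρ_F = 0.782·2.340 − 0.88 − 0.34 = 0.610.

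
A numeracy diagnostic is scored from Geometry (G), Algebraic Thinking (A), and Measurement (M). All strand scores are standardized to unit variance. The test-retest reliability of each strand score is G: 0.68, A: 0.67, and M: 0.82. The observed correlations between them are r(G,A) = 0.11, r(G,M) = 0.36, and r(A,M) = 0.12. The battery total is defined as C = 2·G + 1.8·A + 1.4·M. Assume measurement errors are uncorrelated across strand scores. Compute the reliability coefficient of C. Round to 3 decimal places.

Var(C) = 2² + 1.8² + 1.4² + 2·[3.6·0.11 + 2.8·0.36 + 2.52·0.12] = 9.2 + 3.4128 = 12.6128.
With uncorrelated errors the cross-covariances are all true-score covariance, so they carry over unchanged; only the diagonal terms shrink to ρᵢσᵢ².
True-score variance = [2²·0.68 + 1.8²·0.67 + 1.4²·0.82] + 3.4128 = 6.498 + 3.4128 = 9.9108.
Reliability = 9.9108 / 12.6128 = 0.786.

0.786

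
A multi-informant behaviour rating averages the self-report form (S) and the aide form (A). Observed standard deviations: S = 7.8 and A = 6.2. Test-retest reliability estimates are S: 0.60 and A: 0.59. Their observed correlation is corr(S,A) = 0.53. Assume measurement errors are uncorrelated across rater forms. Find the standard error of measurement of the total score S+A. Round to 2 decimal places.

6.33

Var(total) = 99.28 + 51.2616 = 150.542.
True-score variance = 59.1836 + 51.2616 = 110.445, so reliability = 0.7337.
Error variance = 150.542 − 110.445 = 40.0964; SEM = √40.0964 = 6.33.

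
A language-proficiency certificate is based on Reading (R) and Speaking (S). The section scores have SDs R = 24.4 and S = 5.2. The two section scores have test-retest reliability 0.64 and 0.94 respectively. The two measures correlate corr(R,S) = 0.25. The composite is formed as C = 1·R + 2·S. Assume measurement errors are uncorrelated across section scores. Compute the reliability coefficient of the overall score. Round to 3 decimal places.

0.734

Var(C) = 24.4² + 2²·5.2² + 2·[2·24.4·5.2·0.25] = 703.52 + 126.88 = 830.4.
With uncorrelated errors the cross-covariances are all true-score covariance, so they carry over unchanged; only the diagonal terms shrink to ρᵢσᵢ².
True-score variance = [24.4²·0.64 + 2²·5.2²·0.94] + 126.88 = 482.701 + 126.88 = 609.581.
Reliability = 609.581 / 830.4 = 0.734.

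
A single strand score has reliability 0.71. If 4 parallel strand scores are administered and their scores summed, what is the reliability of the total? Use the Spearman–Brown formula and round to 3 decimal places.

ρ_k = kρ / (1 + (k−1)ρ) = 4·0.71 / (1 + 3·0.71) = 2.840 / 3.130 = 0.907.

0.907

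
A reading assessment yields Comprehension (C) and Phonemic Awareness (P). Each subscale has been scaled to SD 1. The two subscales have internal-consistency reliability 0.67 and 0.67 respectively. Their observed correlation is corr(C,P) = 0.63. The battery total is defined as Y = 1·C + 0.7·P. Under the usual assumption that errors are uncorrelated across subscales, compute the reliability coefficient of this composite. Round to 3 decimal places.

0.793

Var(Y) = 1 + 0.7² + 2·[0.7·0.63] = 1.49 + 0.882 = 2.372.
With uncorrelated errors the cross-covariances are all true-score covariance, so they carry over unchanged; only the diagonal terms shrink to ρᵢσᵢ².
True-score variance = [0.67 + 0.7²·0.67] + 0.882 = 0.9983 + 0.882 = 1.8803.
Reliability = 1.8803 / 2.372 = 0.793.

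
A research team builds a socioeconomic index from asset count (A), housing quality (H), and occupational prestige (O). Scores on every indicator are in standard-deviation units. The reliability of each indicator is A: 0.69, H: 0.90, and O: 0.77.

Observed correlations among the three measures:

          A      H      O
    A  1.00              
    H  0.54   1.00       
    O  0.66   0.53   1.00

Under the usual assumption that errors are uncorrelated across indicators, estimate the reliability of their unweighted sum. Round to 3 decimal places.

0.901

Var(A+H+O) = 3 + 2·[0.54 + 0.66 + 0.53] = 3 + 3.46 = 6.46.
Under uncorrelated errors the observed covariances equal the true-score covariances, so only the own-variance terms attenuate.
True-score variance = [0.69 + 0.90 + 0.77] + 3.46 = 2.36 + 3.46 = 5.82.
Reliability = 5.82 / 6.46 = 0.901.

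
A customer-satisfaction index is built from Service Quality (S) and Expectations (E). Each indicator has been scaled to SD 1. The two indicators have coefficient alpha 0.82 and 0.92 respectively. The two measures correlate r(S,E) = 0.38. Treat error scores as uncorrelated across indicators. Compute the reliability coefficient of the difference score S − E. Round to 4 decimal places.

0.7903

Var(S−E) = 1 + 1 − 2·0.38 = 2 − 0.76 = 1.24.
With uncorrelated errors the cross-covariances are all true-score covariance, so they carry over unchanged; only the diagonal terms shrink to ρᵢσᵢ².
True-score variance = [0.82 + 0.92] − 0.76 = 1.74 − 0.76 = 0.98.
Reliability = 0.98 / 1.24 = 0.7903.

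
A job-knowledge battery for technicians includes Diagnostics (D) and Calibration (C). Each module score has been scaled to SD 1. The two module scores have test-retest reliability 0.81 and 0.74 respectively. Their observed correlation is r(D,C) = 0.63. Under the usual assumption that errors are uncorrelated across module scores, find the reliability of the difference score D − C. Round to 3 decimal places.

0.392

Var(D−C) = 1 + 1 − 2·0.63 = 2 − 1.26 = 0.74.
With uncorrelated errors the cross-covariances are all true-score covariance, so they carry over unchanged; only the diagonal terms shrink to ρᵢσᵢ².
True-score variance = [0.81 + 0.74] − 1.26 = 1.55 − 1.26 = 0.29.
Reliability = 0.29 / 0.74 = 0.392.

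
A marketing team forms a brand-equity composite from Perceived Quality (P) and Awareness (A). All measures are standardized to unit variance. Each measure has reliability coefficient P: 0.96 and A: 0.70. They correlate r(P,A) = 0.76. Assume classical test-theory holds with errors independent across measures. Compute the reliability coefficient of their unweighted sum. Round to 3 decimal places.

0.903

Var(P+A) = 2 + 2·[0.76] = 2 + 1.52 = 3.52.
Because errors are independent across components, Cov(Tᵢ,Tⱼ) = Cov(Xᵢ,Xⱼ); the off-diagonal part of the true-score variance is the same as above.
True-score variance = [0.96 + 0.70] + 1.52 = 1.66 + 1.52 = 3.18.
Reliability = 3.18 / 3.52 = 0.903.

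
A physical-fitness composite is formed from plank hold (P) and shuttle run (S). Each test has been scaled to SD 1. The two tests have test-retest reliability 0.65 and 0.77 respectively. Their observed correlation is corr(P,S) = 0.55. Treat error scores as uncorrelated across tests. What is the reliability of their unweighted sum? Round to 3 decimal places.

0.813

Var(P+S) = 2 + 2·[0.55] = 2 + 1.1 = 3.1.
Under uncorrelated errors the observed covariances equal the true-score covariances, so only the own-variance terms attenuate.
True-score variance = [0.65 + 0.77] + 1.1 = 1.42 + 1.1 = 2.52.
Reliability = 2.52 / 3.1 = 0.813.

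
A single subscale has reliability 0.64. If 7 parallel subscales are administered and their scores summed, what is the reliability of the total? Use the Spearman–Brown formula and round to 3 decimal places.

0.926

ρ_k = kρ / (1 + (k−1)ρ) = 7·0.64 / (1 + 6·0.64) = 4.480 / 4.840 = 0.926.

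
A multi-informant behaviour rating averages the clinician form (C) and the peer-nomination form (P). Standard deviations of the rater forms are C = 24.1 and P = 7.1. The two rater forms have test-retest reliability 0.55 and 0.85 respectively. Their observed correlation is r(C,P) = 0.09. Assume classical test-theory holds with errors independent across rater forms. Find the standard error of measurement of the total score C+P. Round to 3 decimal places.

Var(total) = 631.22 + 30.7998 = 662.02.
True-score variance = 362.294 + 30.7998 = 393.094, so reliability = 0.5938.
Error variance = 662.02 − 393.094 = 268.926; SEM = √268.926 = 16.399.

16.399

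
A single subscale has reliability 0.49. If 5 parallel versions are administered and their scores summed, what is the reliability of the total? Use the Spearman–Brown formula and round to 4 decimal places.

ρ_k = kρ / (1 + (k−1)ρ) = 5·0.49 / (1 + 4·0.49) = 2.450 / 2.960 = 0.8277.

0.8277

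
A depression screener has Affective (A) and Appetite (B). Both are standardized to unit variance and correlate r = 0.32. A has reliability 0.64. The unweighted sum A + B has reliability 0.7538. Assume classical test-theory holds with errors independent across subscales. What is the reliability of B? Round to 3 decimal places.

0.710

Var(A+B) = 2 + 2·0.32 = 2.640.
True-score variance = ρ_A + ρ_B + 2·0.32, so 0.7538 = (0.64 + ρ_B + 0.64) / 2.640.
ρ_B = 0.7538·2.640 − 0.64 − 0.64 = 0.710.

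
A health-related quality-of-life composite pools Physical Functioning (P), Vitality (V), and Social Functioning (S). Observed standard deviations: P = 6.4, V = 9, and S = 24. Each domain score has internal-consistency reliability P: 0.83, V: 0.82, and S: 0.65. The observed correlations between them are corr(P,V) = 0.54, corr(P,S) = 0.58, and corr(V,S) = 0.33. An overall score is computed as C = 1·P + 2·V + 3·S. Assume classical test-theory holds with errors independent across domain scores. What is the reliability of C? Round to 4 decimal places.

Var(C) = 6.4² + 2²·9² + 3²·24² + 2·[2·6.4·9·0.54 + 3·6.4·24·0.58 + 6·9·24·0.33] = 5548.96 + 1514.3 = 7063.26.
With uncorrelated errors the cross-covariances are all true-score covariance, so they carry over unchanged; only the diagonal terms shrink to ρᵢσᵢ².
True-score variance = [6.4²·0.83 + 2²·9²·0.82 + 3²·24²·0.65] + 1514.3 = 3669.28 + 1514.3 = 5183.58.
Reliability = 5183.58 / 7063.26 = 0.7339.

0.7339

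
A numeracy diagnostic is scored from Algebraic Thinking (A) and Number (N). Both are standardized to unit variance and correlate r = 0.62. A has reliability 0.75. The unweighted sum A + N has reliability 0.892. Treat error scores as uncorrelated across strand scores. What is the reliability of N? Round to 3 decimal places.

Var(A+N) = 2 + 2·0.62 = 3.240.
True-score variance = ρ_A + ρ_N + 2·0.62, so 0.892 = (0.75 + ρ_N + 1.24) / 3.240.
ρ_N = 0.892·3.240 − 0.75 − 1.24 = 0.900.

0.900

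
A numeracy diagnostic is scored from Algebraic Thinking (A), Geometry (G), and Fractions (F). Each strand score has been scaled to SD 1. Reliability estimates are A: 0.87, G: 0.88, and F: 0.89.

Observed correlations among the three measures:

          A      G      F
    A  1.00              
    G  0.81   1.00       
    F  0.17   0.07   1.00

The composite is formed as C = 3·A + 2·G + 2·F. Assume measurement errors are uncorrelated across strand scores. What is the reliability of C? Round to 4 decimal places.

Var(C) = 3² + 2² + 2² + 2·[6·0.81 + 6·0.17 + 4·0.07] = 17 + 12.32 = 29.32.
Because errors are independent across components, Cov(Tᵢ,Tⱼ) = Cov(Xᵢ,Xⱼ); the off-diagonal part of the true-score variance is the same as above.
True-score variance = [3²·0.87 + 2²·0.88 + 2²·0.89] + 12.32 = 14.91 + 12.32 = 27.23.
Reliability = 27.23 / 29.32 = 0.9287.

0.9287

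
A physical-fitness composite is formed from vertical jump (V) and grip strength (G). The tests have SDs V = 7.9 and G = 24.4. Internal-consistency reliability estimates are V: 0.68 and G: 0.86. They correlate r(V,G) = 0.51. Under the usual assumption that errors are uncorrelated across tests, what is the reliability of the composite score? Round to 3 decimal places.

0.879

Var(V+G) = 7.9² + 24.4² + 2·[7.9·24.4·0.51] = 657.77 + 196.615 = 854.385.
Because errors are independent across components, Cov(Tᵢ,Tⱼ) = Cov(Xᵢ,Xⱼ); the off-diagonal part of the true-score variance is the same as above.
True-score variance = [7.9²·0.68 + 24.4²·0.86] + 196.615 = 554.448 + 196.615 = 751.064.
Reliability = 751.064 / 854.385 = 0.879.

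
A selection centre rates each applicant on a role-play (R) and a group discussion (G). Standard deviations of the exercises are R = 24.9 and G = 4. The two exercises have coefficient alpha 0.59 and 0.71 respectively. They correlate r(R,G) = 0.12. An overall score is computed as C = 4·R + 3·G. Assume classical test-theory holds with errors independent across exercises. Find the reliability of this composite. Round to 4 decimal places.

0.6030

Var(C) = 4²·24.9² + 3²·4² + 2·[12·24.9·4·0.12] = 10064.2 + 286.848 = 10351.
With uncorrelated errors the cross-covariances are all true-score covariance, so they carry over unchanged; only the diagonal terms shrink to ρᵢσᵢ².
True-score variance = [4²·24.9²·0.59 + 3²·4²·0.71] + 286.848 = 5955.13 + 286.848 = 6241.98.
Reliability = 6241.98 / 10351 = 0.6030.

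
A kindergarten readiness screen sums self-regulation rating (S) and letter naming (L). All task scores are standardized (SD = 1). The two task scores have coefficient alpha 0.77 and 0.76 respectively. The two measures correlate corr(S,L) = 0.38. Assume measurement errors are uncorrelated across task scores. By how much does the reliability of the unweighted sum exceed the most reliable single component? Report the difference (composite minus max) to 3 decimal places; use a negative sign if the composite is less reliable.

0.060

Var(sum) = 2 + 0.76 = 2.76; true-score variance = 1.53 + 0.76 = 2.29; composite reliability = 0.8297.
Max component reliability = 0.7700.
Difference = 0.8297 − 0.7700 = 0.060.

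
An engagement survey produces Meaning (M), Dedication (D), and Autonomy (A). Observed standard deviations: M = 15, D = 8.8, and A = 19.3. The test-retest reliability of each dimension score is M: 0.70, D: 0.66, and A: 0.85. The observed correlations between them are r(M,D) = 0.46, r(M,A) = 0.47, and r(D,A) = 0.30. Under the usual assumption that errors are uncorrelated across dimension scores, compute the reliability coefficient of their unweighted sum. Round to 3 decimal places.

Var(M+D+A) = 15² + 8.8² + 19.3² + 2·[15·8.8·0.46 + 15·19.3·0.47 + 8.8·19.3·0.30] = 674.93 + 495.474 = 1170.4.
Under uncorrelated errors the observed covariances equal the true-score covariances, so only the own-variance terms attenuate.
True-score variance = [15²·0.70 + 8.8²·0.66 + 19.3²·0.85] + 495.474 = 525.227 + 495.474 = 1020.7.
Reliability = 1020.7 / 1170.4 = 0.872.

0.872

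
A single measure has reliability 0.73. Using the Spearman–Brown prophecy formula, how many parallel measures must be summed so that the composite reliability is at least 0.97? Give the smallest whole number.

12

k ≥ ρ*(1−ρ₁)/(ρ₁(1−ρ*)) = 0.97·0.27 / (0.73·0.03) = 11.959.
Smallest integer k = 12.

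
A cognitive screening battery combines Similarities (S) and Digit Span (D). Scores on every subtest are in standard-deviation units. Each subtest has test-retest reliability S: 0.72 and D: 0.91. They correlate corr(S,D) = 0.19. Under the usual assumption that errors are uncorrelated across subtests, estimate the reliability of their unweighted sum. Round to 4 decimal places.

0.8445

Var(S+D) = 2 + 2·[0.19] = 2 + 0.38 = 2.38.
Because errors are independent across components, Cov(Tᵢ,Tⱼ) = Cov(Xᵢ,Xⱼ); the off-diagonal part of the true-score variance is the same as above.
True-score variance = [0.72 + 0.91] + 0.38 = 1.63 + 0.38 = 2.01.
Reliability = 2.01 / 2.38 = 0.8445.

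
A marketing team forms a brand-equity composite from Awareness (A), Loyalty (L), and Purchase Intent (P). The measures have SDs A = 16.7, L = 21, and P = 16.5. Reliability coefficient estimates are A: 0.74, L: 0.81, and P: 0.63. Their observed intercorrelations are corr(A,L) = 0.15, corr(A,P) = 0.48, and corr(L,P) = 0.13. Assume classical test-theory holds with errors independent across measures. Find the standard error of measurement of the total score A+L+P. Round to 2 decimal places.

16.03

Var(total) = 992.14 + 459.828 = 1451.97.
True-score variance = 735.106 + 459.828 = 1194.93, so reliability = 0.8230.
Error variance = 1451.97 − 1194.93 = 257.034; SEM = √257.034 = 16.03.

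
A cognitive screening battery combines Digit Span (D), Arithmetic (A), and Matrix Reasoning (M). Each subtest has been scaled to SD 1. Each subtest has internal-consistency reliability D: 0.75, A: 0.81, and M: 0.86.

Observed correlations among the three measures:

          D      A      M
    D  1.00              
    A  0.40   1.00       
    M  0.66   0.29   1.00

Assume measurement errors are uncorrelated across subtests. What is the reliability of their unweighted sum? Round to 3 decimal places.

Var(D+A+M) = 3 + 2·[0.40 + 0.66 + 0.29] = 3 + 2.7 = 5.7.
Because errors are independent across components, Cov(Tᵢ,Tⱼ) = Cov(Xᵢ,Xⱼ); the off-diagonal part of the true-score variance is the same as above.
True-score variance = [0.75 + 0.81 + 0.86] + 2.7 = 2.42 + 2.7 = 5.12.
Reliability = 5.12 / 5.7 = 0.898.

0.898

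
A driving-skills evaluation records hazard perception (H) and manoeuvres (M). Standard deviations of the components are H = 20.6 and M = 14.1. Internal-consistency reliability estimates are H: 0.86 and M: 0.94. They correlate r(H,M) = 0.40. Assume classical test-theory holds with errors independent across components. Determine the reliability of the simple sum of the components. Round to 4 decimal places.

0.9166

Var(H+M) = 20.6² + 14.1² + 2·[20.6·14.1·0.40] = 623.17 + 232.368 = 855.538.
With uncorrelated errors the cross-covariances are all true-score covariance, so they carry over unchanged; only the diagonal terms shrink to ρᵢσᵢ².
True-score variance = [20.6²·0.86 + 14.1²·0.94] + 232.368 = 551.831 + 232.368 = 784.199.
Reliability = 784.199 / 855.538 = 0.9166.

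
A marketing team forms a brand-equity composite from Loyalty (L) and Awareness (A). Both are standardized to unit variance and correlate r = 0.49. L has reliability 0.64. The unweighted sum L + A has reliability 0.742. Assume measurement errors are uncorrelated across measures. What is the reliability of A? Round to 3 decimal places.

Var(L+A) = 2 + 2·0.49 = 2.980.
True-score variance = ρ_L + ρ_A + 2·0.49, so 0.742 = (0.64 + ρ_A + 0.98) / 2.980.
ρ_A = 0.742·2.980 − 0.64 − 0.98 = 0.591.

0.591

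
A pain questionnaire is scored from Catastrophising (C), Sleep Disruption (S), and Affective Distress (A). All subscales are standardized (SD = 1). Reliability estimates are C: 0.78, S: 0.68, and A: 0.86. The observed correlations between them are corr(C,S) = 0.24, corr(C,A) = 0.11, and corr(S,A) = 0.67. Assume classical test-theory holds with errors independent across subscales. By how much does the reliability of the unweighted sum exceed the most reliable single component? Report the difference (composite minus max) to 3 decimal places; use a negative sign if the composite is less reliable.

Var(sum) = 3 + 2.04 = 5.04; true-score variance = 2.32 + 2.04 = 4.36; composite reliability = 0.8651.
Max component reliability = 0.8600.
Difference = 0.8651 − 0.8600 = 0.005.

0.005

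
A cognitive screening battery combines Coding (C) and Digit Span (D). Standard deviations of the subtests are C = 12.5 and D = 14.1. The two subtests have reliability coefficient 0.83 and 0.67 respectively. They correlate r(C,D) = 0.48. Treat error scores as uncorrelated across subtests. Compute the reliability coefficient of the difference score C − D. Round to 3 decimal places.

0.504

Var(C−D) = 12.5² + 14.1² − 2·12.5·14.1·0.48 = 355.06 − 169.2 = 185.86.
Under uncorrelated errors the observed covariances equal the true-score covariances, so only the own-variance terms attenuate.
True-score variance = [12.5²·0.83 + 14.1²·0.67] − 169.2 = 262.89 − 169.2 = 93.6902.
Reliability = 93.6902 / 185.86 = 0.504.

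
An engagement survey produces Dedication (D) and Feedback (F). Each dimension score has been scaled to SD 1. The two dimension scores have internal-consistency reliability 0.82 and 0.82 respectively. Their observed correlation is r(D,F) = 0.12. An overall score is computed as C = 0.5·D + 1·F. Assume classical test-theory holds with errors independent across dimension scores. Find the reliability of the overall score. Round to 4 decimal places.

Var(C) = 0.5² + 1 + 2·[0.5·0.12] = 1.25 + 0.12 = 1.37.
With uncorrelated errors the cross-covariances are all true-score covariance, so they carry over unchanged; only the diagonal terms shrink to ρᵢσᵢ².
True-score variance = [0.5²·0.82 + 0.82] + 0.12 = 1.025 + 0.12 = 1.145.
Reliability = 1.145 / 1.37 = 0.8358.

0.8358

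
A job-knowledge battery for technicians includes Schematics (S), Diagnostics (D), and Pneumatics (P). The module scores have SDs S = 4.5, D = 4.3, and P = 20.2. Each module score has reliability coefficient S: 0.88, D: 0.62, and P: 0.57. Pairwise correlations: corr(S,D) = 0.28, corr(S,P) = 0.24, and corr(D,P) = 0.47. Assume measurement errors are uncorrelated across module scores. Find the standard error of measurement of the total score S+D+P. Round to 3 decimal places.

13.598

Var(total) = 446.78 + 136.116 = 582.896.
True-score variance = 261.867 + 136.116 = 397.983, so reliability = 0.6828.
Error variance = 582.896 − 397.983 = 184.913; SEM = √184.913 = 13.598.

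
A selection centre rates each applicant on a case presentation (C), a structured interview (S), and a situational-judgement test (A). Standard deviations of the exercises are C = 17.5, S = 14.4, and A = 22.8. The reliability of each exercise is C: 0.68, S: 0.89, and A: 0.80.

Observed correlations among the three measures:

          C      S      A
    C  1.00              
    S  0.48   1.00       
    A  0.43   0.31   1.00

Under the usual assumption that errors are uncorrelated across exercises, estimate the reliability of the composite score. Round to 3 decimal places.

0.877

Var(C+S+A) = 17.5² + 14.4² + 22.8² + 2·[17.5·14.4·0.48 + 17.5·22.8·0.43 + 14.4·22.8·0.31] = 1033.45 + 788.618 = 1822.07.
Because errors are independent across components, Cov(Tᵢ,Tⱼ) = Cov(Xᵢ,Xⱼ); the off-diagonal part of the true-score variance is the same as above.
True-score variance = [17.5²·0.68 + 14.4²·0.89 + 22.8²·0.80] + 788.618 = 808.672 + 788.618 = 1597.29.
Reliability = 1597.29 / 1822.07 = 0.877.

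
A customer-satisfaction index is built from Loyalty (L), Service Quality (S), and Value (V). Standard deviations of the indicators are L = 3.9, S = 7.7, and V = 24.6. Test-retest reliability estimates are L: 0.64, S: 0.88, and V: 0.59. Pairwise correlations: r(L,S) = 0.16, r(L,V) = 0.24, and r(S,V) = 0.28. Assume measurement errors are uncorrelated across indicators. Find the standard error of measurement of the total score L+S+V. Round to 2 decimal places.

Var(total) = 679.66 + 161.736 = 841.396.
True-score variance = 418.954 + 161.736 = 580.69, so reliability = 0.6902.
Error variance = 841.396 − 580.69 = 260.706; SEM = √260.706 = 16.15.

16.15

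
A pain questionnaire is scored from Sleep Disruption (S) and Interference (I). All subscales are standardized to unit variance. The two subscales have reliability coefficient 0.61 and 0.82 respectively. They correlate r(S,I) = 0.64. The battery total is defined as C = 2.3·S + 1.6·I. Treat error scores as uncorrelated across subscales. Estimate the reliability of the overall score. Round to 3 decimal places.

0.799

Var(C) = 2.3² + 1.6² + 2·[3.68·0.64] = 7.85 + 4.7104 = 12.5604.
With uncorrelated errors the cross-covariances are all true-score covariance, so they carry over unchanged; only the diagonal terms shrink to ρᵢσᵢ².
True-score variance = [2.3²·0.61 + 1.6²·0.82] + 4.7104 = 5.3261 + 4.7104 = 10.0365.
Reliability = 10.0365 / 12.5604 = 0.799.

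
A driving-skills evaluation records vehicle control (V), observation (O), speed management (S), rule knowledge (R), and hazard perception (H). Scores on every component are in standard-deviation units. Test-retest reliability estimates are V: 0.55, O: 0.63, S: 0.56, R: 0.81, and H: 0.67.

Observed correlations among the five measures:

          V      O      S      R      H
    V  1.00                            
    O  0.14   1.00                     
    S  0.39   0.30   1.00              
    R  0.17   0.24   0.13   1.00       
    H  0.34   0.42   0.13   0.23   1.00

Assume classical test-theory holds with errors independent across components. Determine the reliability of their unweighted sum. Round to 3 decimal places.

Var(V+O+S+R+H) = 5 + 2·[0.14 + 0.39 + 0.17 + 0.34 + 0.30 + 0.24 + 0.42 + 0.13 + 0.13 + 0.23] = 5 + 4.98 = 9.98.
Under uncorrelated errors the observed covariances equal the true-score covariances, so only the own-variance terms attenuate.
True-score variance = [0.55 + 0.63 + 0.56 + 0.81 + 0.67] + 4.98 = 3.22 + 4.98 = 8.2.
Reliability = 8.2 / 9.98 = 0.822.

0.822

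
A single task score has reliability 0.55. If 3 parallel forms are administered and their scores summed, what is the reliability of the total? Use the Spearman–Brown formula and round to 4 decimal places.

0.7857

ρ_k = kρ / (1 + (k−1)ρ) = 3·0.55 / (1 + 2·0.55) = 1.650 / 2.100 = 0.7857.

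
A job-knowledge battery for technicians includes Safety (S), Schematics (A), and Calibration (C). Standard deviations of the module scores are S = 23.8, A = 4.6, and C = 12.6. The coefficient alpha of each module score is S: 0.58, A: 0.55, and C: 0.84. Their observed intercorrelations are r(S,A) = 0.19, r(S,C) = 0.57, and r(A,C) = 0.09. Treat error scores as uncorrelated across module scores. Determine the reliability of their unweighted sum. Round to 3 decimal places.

0.761

Var(S+A+C) = 23.8² + 4.6² + 12.6² + 2·[23.8·4.6·0.19 + 23.8·12.6·0.57 + 4.6·12.6·0.09] = 746.36 + 393.898 = 1140.26.
Because errors are independent across components, Cov(Tᵢ,Tⱼ) = Cov(Xᵢ,Xⱼ); the off-diagonal part of the true-score variance is the same as above.
True-score variance = [23.8²·0.58 + 4.6²·0.55 + 12.6²·0.84] + 393.898 = 473.532 + 393.898 = 867.43.
Reliability = 867.43 / 1140.26 = 0.761.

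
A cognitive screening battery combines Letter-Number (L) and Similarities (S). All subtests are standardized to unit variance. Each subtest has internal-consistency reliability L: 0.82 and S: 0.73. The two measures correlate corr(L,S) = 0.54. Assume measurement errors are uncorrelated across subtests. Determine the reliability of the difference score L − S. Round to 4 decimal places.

0.5109

Var(L−S) = 1 + 1 − 2·0.54 = 2 − 1.08 = 0.92.
Under uncorrelated errors the observed covariances equal the true-score covariances, so only the own-variance terms attenuate.
True-score variance = [0.82 + 0.73] − 1.08 = 1.55 − 1.08 = 0.47.
Reliability = 0.47 / 0.92 = 0.5109.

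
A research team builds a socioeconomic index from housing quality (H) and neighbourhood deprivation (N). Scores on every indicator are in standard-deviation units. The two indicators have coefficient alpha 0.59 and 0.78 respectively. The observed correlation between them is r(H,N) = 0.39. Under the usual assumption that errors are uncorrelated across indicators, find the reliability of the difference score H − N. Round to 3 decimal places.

Var(H−N) = 1 + 1 − 2·0.39 = 2 − 0.78 = 1.22.
With uncorrelated errors the cross-covariances are all true-score covariance, so they carry over unchanged; only the diagonal terms shrink to ρᵢσᵢ².
True-score variance = [0.59 + 0.78] − 0.78 = 1.37 − 0.78 = 0.59.
Reliability = 0.59 / 1.22 = 0.484.

0.484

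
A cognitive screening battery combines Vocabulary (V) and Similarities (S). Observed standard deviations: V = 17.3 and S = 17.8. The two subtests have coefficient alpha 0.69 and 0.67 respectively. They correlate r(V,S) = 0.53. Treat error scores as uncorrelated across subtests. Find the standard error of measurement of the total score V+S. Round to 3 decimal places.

14.048

Var(total) = 616.13 + 326.416 = 942.546.
True-score variance = 418.793 + 326.416 = 745.209, so reliability = 0.7906.
Error variance = 942.546 − 745.209 = 197.337; SEM = √197.337 = 14.048.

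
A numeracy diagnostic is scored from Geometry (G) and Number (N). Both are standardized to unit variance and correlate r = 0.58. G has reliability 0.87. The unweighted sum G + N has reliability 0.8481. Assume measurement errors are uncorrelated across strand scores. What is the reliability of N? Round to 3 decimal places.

0.650

Var(G+N) = 2 + 2·0.58 = 3.160.
True-score variance = ρ_G + ρ_N + 2·0.58, so 0.8481 = (0.87 + ρ_N + 1.16) / 3.160.
ρ_N = 0.8481·3.160 − 0.87 − 1.16 = 0.650.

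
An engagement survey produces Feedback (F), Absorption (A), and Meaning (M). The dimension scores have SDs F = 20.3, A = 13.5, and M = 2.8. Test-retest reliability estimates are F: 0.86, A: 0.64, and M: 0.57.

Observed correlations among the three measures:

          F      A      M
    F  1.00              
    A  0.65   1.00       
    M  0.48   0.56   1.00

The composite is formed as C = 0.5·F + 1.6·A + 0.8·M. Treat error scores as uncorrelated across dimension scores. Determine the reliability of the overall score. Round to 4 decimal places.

0.8028

Var(C) = 0.5²·20.3² + 1.6²·13.5² + 0.8²·2.8² + 2·[0.8·20.3·13.5·0.65 + 0.4·20.3·2.8·0.48 + 1.28·13.5·2.8·0.56] = 574.6 + 361.029 = 935.629.
With uncorrelated errors the cross-covariances are all true-score covariance, so they carry over unchanged; only the diagonal terms shrink to ρᵢσᵢ².
True-score variance = [0.5²·20.3²·0.86 + 1.6²·13.5²·0.64 + 0.8²·2.8²·0.57] + 361.029 = 390.058 + 361.029 = 751.086.
Reliability = 751.086 / 935.629 = 0.8028.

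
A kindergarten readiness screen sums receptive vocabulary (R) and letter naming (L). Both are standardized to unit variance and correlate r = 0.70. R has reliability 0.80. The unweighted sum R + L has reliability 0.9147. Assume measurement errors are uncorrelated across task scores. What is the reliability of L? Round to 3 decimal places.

0.910

Var(R+L) = 2 + 2·0.70 = 3.400.
True-score variance = ρ_R + ρ_L + 2·0.70, so 0.9147 = (0.80 + ρ_L + 1.40) / 3.400.
ρ_L = 0.9147·3.400 − 0.80 − 1.40 = 0.910.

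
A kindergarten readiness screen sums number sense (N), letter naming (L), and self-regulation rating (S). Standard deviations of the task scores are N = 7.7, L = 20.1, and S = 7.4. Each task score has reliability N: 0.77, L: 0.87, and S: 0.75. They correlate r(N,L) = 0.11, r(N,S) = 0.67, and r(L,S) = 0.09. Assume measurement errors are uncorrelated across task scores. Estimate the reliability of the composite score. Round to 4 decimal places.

0.8781

Var(N+L+S) = 7.7² + 20.1² + 7.4² + 2·[7.7·20.1·0.11 + 7.7·7.4·0.67 + 20.1·7.4·0.09] = 518.06 + 137.176 = 655.236.
Because errors are independent across components, Cov(Tᵢ,Tⱼ) = Cov(Xᵢ,Xⱼ); the off-diagonal part of the true-score variance is the same as above.
True-score variance = [7.7²·0.77 + 20.1²·0.87 + 7.4²·0.75] + 137.176 = 438.212 + 137.176 = 575.388.
Reliability = 575.388 / 655.236 = 0.8781.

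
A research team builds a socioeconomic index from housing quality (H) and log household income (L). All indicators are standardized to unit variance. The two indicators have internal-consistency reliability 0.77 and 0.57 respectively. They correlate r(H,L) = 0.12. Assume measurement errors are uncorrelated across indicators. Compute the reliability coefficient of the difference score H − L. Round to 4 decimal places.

0.6250

Var(H−L) = 1 + 1 − 2·0.12 = 2 − 0.24 = 1.76.
Under uncorrelated errors the observed covariances equal the true-score covariances, so only the own-variance terms attenuate.
True-score variance = [0.77 + 0.57] − 0.24 = 1.34 − 0.24 = 1.1.
Reliability = 1.1 / 1.76 = 0.6250.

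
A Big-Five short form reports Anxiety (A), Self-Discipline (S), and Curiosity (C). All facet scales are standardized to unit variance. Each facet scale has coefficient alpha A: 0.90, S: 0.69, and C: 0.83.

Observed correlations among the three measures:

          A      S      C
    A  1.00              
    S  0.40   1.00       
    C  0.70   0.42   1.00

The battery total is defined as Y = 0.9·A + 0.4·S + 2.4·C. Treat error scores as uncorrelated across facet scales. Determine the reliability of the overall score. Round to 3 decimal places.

0.898

Var(Y) = 0.9² + 0.4² + 2.4² + 2·[0.36·0.40 + 2.16·0.70 + 0.96·0.42] = 6.73 + 4.1184 = 10.8484.
Because errors are independent across components, Cov(Tᵢ,Tⱼ) = Cov(Xᵢ,Xⱼ); the off-diagonal part of the true-score variance is the same as above.
True-score variance = [0.9²·0.90 + 0.4²·0.69 + 2.4²·0.83] + 4.1184 = 5.6202 + 4.1184 = 9.7386.
Reliability = 9.7386 / 10.8484 = 0.898.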